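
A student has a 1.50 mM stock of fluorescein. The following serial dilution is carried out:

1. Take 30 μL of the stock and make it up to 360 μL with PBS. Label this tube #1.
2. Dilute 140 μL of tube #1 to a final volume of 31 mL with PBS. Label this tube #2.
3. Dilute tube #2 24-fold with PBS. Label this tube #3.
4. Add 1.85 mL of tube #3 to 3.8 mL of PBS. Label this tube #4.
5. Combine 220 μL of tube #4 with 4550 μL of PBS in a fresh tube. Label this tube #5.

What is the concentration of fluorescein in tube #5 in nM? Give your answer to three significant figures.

0.355 nM

Step 1: 30 μL brought to 360 μL → factor 360/30 = 12
Step 2: 140 μL brought to 31 mL → factor 31000/140 = 221.43
Step 3: 24-fold → factor 24
Step 4: 1.85 mL + 3.8 mL = 5.65 mL total → factor 5.65/1.85 = 3.0541
Step 5: 220 μL + 4550 μL = 4770 μL total → factor 4770/220 = 21.682
Overall dilution factor = 12 × 221.43 × 24 × 3.0541 × 21.682 = 4.2228 × 10^6
Final = 1.50 mM / 4.2228 × 10^6 = 3.552 × 10^-7 mM = 0.355 nM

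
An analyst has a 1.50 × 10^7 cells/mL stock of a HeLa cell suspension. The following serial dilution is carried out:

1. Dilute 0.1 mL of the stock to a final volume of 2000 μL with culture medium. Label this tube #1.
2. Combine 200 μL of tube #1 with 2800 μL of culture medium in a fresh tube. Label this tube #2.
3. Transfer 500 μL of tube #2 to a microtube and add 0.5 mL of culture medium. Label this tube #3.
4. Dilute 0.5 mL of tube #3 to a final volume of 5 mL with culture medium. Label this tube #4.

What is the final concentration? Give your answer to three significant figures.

2.50 × 10^3 cells/mL

Step 1: 0.1 mL brought to 2000 μL → factor 2/0.1 = 20
Step 2: 200 μL + 2800 μL = 3000 μL total → factor 3000/200 = 15
Step 3: 500 μL + 0.5 mL = 1000 μL total → factor 1000/500 = 2
Step 4: 0.5 mL brought to 5 mL → factor 5/0.5 = 10
Overall dilution factor = 20 × 15 × 2 × 10 = 6000
Final = 1.50 × 10^7 cells/mL / 6000 = 2.50 × 10^3 cells/mL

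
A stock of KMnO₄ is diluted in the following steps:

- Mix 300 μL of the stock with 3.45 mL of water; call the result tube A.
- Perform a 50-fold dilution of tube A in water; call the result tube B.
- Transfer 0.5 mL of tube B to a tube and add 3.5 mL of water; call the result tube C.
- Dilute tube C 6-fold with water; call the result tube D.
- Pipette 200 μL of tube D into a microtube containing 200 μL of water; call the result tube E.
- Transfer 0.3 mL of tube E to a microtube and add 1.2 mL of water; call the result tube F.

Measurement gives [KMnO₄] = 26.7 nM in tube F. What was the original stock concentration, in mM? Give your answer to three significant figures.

8.01 mM

Step 1: 300 μL + 3.45 mL = 3750 μL total → factor 3750/300 = 12.5
Step 2: 50-fold → factor 50
Step 3: 0.5 mL + 3.5 mL = 4 mL total → factor 4/0.5 = 8
Step 4: 6-fold → factor 6
Step 5: 200 μL + 200 μL = 400 μL total → factor 400/200 = 2
Step 6: 0.3 mL + 1.2 mL = 1.5 mL total → factor 1.5/0.3 = 5
Overall dilution factor = 12.5 × 50 × 8 × 6 × 2 × 5 = 3 × 10^5
Stock = 26.7 nM × 3 × 10^5 = 8.010 × 10^6 nM = 8.01 mM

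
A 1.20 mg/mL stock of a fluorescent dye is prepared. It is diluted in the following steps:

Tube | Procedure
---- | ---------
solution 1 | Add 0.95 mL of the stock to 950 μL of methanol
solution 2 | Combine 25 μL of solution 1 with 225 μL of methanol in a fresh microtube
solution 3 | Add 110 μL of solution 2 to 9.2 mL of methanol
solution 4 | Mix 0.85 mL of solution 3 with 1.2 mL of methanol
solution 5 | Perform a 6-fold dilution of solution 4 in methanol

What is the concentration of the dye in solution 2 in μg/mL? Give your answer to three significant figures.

Step 1: 0.95 mL + 950 μL = 1.9 mL total → factor 1.9/0.95 = 2
Step 2: 25 μL + 225 μL = 250 μL total → factor 250/25 = 10
Dilution factor through solution 2 = 2 × 10 = 20
[solution 2] = 1.20 mg/mL / 20 = 0.06000 mg/mL = 60.0 μg/mL

60.0 μg/mL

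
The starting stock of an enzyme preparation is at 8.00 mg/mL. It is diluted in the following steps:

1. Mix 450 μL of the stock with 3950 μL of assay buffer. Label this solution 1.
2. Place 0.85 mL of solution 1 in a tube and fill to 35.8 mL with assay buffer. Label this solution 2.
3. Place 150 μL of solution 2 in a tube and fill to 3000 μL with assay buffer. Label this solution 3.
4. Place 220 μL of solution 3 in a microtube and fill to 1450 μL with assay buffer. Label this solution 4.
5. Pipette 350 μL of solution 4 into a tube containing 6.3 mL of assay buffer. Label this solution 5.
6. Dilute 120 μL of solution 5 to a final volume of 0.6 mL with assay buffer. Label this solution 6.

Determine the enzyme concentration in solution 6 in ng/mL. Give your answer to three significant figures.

Step 1: 450 μL + 3950 μL = 4400 μL total → factor 4400/450 = 9.7778
Step 2: 0.85 mL brought to 35.8 mL → factor 35.8/0.85 = 42.118
Step 3: 150 μL brought to 3000 μL → factor 3000/150 = 20
Step 4: 220 μL brought to 1450 μL → factor 1450/220 = 6.5909
Step 5: 350 μL + 6.3 mL = 6650 μL total → factor 6650/350 = 19
Step 6: 120 μL brought to 0.6 mL → factor 600/120 = 5
Overall dilution factor = 9.7778 × 42.118 × 20 × 6.5909 × 19 × 5 = 5.1571 × 10^6
Final = 8.00 mg/mL / 5.1571 × 10^6 = 1.551 × 10^-6 mg/mL = 1.55 ng/mL

1.55 ng/mL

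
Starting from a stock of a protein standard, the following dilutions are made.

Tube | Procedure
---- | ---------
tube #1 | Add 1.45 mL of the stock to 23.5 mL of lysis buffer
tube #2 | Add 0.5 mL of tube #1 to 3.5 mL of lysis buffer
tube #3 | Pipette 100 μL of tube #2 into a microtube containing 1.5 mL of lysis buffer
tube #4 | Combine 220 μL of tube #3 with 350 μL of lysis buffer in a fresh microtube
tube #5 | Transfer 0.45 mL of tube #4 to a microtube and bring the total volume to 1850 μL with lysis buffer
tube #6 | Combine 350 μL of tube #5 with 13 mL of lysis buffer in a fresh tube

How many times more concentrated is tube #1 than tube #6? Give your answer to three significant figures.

5.20 × 10^4

Step 1: 1.45 mL + 23.5 mL = 24.95 mL total → factor 24.95/1.45 = 17.207
Step 2: 0.5 mL + 3.5 mL = 4 mL total → factor 4/0.5 = 8
Step 3: 100 μL + 1.5 mL = 1600 μL total → factor 1600/100 = 16
Step 4: 220 μL + 350 μL = 570 μL total → factor 570/220 = 2.5909
Step 5: 0.45 mL brought to 1850 μL → factor 1.85/0.45 = 4.1111
Step 6: 350 μL + 13 mL = 13350 μL total → factor 13350/350 = 38.143
Dilution factor to tube #1 = 17.207; to tube #6 = 8.9482 × 10^5
[tube #1]/[tube #6] = (factor to tube #6)/(factor to tube #1) = 8.9482 × 10^5/17.207 = 5.20 × 10^4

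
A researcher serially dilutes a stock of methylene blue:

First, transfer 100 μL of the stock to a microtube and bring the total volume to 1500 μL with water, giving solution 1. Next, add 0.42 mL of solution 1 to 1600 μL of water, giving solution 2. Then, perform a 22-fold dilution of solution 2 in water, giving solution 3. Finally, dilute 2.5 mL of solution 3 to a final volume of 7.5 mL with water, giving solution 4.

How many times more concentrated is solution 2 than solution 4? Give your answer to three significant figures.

Step 1: 100 μL brought to 1500 μL → factor 1500/100 = 15
Step 2: 0.42 mL + 1600 μL = 2.02 mL total → factor 2.02/0.42 = 4.8095
Step 3: 22-fold → factor 22
Step 4: 2.5 mL brought to 7.5 mL → factor 7.5/2.5 = 3
Dilution factor to solution 2 = 72.143; to solution 4 = 4761.4
[solution 2]/[solution 4] = (factor to solution 4)/(factor to solution 2) = 4761.4/72.143 = 66.0

66.0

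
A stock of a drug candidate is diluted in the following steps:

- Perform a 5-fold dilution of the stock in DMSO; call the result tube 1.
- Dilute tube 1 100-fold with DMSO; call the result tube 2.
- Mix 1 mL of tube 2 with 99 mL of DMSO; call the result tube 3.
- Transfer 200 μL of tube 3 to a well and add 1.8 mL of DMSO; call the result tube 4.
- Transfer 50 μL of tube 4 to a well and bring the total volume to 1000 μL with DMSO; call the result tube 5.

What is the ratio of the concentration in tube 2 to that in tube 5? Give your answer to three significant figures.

2.00 × 10^4

Step 1: 5-fold → factor 5
Step 2: 100-fold → factor 100
Step 3: 1 mL + 99 mL = 100 mL total → factor 100/1 = 100
Step 4: 200 μL + 1.8 mL = 2000 μL total → factor 2000/200 = 10
Step 5: 50 μL brought to 1000 μL → factor 1000/50 = 20
Dilution factor to tube 2 = 500; to tube 5 = 1 × 10^7
[tube 2]/[tube 5] = (factor to tube 5)/(factor to tube 2) = 1 × 10^7/500 = 2.00 × 10^4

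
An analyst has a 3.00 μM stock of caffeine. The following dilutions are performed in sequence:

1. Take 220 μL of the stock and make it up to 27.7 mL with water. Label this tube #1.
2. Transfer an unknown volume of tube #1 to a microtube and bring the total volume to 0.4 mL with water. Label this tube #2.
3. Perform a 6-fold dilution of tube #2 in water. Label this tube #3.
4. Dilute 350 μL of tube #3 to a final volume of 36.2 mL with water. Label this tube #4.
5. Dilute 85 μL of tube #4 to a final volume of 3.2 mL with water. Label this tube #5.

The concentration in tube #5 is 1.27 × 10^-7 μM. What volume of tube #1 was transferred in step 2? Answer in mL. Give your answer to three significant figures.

Step 1: 220 μL brought to 27.7 mL → factor 27700/220 = 125.91
Step 2: v brought to 0.4 mL → factor = 0.4 mL/v
Step 3: 6-fold → factor 6
Step 4: 350 μL brought to 36.2 mL → factor 36200/350 = 103.43
Step 5: 85 μL brought to 3.2 mL → factor 3200/85 = 37.647
Product of known-step factors = 2.9416 × 10^6
Overall factor = 3.00 μM / (1.27 × 10^-7 μM) = 2.3622 × 10^7
Step-2 factor = 2.3622 × 10^7 / 2.9416 × 10^6 = 8.0304
v = 0.4 mL / 8.0304 = 0.0498 mL

0.0498 mL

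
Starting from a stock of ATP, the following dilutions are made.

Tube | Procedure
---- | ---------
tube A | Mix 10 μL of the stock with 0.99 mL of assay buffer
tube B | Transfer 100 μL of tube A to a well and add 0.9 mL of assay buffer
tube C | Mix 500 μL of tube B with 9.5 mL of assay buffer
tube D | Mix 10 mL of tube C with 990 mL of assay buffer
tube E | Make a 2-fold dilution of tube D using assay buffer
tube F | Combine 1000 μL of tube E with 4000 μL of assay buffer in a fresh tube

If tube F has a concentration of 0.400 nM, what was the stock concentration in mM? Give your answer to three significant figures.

Step 1: 10 μL + 0.99 mL = 1000 μL total → factor 1000/10 = 100
Step 2: 100 μL + 0.9 mL = 1000 μL total → factor 1000/100 = 10
Step 3: 500 μL + 9.5 mL = 10000 μL total → factor 10000/500 = 20
Step 4: 10 mL + 990 mL = 1000 mL total → factor 1000/10 = 100
Step 5: 2-fold → factor 2
Step 6: 1000 μL + 4000 μL = 5000 μL total → factor 5000/1000 = 5
Overall dilution factor = 100 × 10 × 20 × 100 × 2 × 5 = 2 × 10^7
Stock = 0.400 nM × 2 × 10^7 = 8.000 × 10^6 nM = 8.00 mM

8.00 mM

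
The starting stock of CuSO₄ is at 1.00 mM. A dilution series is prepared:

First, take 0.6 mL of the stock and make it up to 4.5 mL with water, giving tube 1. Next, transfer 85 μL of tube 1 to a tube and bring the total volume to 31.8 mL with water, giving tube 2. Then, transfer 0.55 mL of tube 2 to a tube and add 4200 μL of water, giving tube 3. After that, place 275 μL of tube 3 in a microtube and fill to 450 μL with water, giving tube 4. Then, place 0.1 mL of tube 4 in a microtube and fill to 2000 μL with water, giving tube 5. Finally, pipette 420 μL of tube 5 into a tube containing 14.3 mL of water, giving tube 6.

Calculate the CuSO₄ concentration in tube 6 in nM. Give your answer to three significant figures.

Step 1: 0.6 mL brought to 4.5 mL → factor 4.5/0.6 = 7.5
Step 2: 85 μL brought to 31.8 mL → factor 31800/85 = 374.12
Step 3: 0.55 mL + 4200 μL = 4.75 mL total → factor 4.75/0.55 = 8.6364
Step 4: 275 μL brought to 450 μL → factor 450/275 = 1.6364
Step 5: 0.1 mL brought to 2000 μL → factor 2/0.1 = 20
Step 6: 420 μL + 14.3 mL = 14720 μL total → factor 14720/420 = 35.048
Dilution factor through tube 6 = 7.5 × 374.12 × 8.6364 × 1.6364 × 20 × 35.048 = 2.7795 × 10^7
[tube 6] = 1.00 mM / 2.7795 × 10^7 = 3.598 × 10^-8 mM = 0.0360 nM

0.0360 nM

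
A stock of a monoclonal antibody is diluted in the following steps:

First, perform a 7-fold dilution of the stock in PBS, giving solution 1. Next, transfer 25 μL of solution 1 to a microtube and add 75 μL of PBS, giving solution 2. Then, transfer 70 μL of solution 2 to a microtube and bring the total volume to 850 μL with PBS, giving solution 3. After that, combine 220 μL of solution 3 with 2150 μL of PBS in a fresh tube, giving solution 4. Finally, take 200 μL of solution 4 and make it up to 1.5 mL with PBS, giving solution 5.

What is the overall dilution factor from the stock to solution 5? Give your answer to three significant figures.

2.75 × 10^4

Step 1: 7-fold → factor 7
Step 2: 25 μL + 75 μL = 100 μL total → factor 100/25 = 4
Step 3: 70 μL brought to 850 μL → factor 850/70 = 12.143
Step 4: 220 μL + 2150 μL = 2370 μL total → factor 2370/220 = 10.773
Step 5: 200 μL brought to 1.5 mL → factor 1500/200 = 7.5
Overall dilution factor = 7 × 4 × 12.143 × 10.773 × 7.5 = 27470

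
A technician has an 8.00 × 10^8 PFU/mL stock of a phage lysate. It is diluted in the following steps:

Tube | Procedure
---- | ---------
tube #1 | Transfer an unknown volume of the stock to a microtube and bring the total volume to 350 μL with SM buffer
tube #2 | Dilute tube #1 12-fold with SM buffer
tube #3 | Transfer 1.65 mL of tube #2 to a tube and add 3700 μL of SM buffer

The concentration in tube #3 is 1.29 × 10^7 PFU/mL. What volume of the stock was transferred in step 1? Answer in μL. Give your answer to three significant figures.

Step 1: v brought to 350 μL → factor = 350 μL/v
Step 2: 12-fold → factor 12
Step 3: 1.65 mL + 3700 μL = 5.35 mL total → factor 5.35/1.65 = 3.2424
Product of known-step factors = 38.909
Overall factor = 8.00 × 10^8 PFU/mL / (1.29 × 10^7 PFU/mL) = 62.016
Step-1 factor = 62.016 / 38.909 = 1.5939
v = 350 μL / 1.5939 = 220 μL

220 μL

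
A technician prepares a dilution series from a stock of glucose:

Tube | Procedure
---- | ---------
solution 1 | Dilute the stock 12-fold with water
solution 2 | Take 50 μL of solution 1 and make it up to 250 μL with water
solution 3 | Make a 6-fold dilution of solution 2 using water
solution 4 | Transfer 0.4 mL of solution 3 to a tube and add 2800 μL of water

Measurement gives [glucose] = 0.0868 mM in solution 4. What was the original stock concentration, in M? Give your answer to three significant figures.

0.250 M

Step 1: 12-fold → factor 12
Step 2: 50 μL brought to 250 μL → factor 250/50 = 5
Step 3: 6-fold → factor 6
Step 4: 0.4 mL + 2800 μL = 3.2 mL total → factor 3.2/0.4 = 8
Overall dilution factor = 12 × 5 × 6 × 8 = 2880
Stock = 0.0868 mM × 2880 = 250.0 mM = 0.250 M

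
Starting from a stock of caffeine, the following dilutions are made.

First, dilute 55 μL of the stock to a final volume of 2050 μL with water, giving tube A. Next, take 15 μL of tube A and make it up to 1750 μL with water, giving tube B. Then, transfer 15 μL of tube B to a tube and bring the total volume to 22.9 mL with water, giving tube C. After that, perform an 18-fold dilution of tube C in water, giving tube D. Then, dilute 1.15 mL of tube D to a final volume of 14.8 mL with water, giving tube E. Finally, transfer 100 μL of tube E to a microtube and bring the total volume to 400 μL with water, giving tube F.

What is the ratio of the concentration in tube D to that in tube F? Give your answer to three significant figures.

Step 1: 55 μL brought to 2050 μL → factor 2050/55 = 37.273
Step 2: 15 μL brought to 1750 μL → factor 1750/15 = 116.67
Step 3: 15 μL brought to 22.9 mL → factor 22900/15 = 1526.7
Step 4: 18-fold → factor 18
Step 5: 1.15 mL brought to 14.8 mL → factor 14.8/1.15 = 12.87
Step 6: 100 μL brought to 400 μL → factor 400/100 = 4
Dilution factor to tube D = 1.195 × 10^8; to tube F = 6.1515 × 10^9
[tube D]/[tube F] = (factor to tube F)/(factor to tube D) = 6.1515 × 10^9/1.195 × 10^8 = 51.5

51.5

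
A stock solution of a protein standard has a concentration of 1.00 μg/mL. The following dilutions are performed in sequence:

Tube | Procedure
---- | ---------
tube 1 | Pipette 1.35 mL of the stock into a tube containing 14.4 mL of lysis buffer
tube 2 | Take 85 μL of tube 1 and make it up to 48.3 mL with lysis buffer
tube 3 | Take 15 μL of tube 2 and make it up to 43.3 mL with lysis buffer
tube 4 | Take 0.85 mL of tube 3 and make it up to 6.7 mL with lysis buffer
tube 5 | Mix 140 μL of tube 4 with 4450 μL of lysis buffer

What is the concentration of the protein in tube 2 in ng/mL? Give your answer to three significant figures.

0.151 ng/mL

Step 1: 1.35 mL + 14.4 mL = 15.75 mL total → factor 15.75/1.35 = 11.667
Step 2: 85 μL brought to 48.3 mL → factor 48300/85 = 568.24
Dilution factor through tube 2 = 11.667 × 568.24 = 6629.4
[tube 2] = 1.00 μg/mL / 6629.4 = 0.0001508 μg/mL = 0.151 ng/mL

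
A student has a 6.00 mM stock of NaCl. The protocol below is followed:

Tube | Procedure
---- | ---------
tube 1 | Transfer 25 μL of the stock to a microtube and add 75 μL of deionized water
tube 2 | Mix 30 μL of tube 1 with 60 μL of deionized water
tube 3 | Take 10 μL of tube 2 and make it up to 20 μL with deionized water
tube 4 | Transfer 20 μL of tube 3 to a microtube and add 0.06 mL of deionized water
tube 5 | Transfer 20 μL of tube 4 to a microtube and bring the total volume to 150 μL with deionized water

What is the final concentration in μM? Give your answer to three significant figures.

8.33 μM

Step 1: 25 μL + 75 μL = 100 μL total → factor 100/25 = 4
Step 2: 30 μL + 60 μL = 90 μL total → factor 90/30 = 3
Step 3: 10 μL brought to 20 μL → factor 20/10 = 2
Step 4: 20 μL + 0.06 mL = 80 μL total → factor 80/20 = 4
Step 5: 20 μL brought to 150 μL → factor 150/20 = 7.5
Overall dilution factor = 4 × 3 × 2 × 4 × 7.5 = 720
Final = 6.00 mM / 720 = 0.008333 mM = 8.33 μM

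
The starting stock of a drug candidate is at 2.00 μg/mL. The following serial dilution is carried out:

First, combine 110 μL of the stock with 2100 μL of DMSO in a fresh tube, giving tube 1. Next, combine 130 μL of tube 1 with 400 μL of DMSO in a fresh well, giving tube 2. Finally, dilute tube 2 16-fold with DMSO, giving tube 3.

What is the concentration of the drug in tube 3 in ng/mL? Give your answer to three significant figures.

1.53 ng/mL

Step 1: 110 μL + 2100 μL = 2210 μL total → factor 2210/110 = 20.091
Step 2: 130 μL + 400 μL = 530 μL total → factor 530/130 = 4.0769
Step 3: 16-fold → factor 16
Overall dilution factor = 20.091 × 4.0769 × 16 = 1310.5
Final = 2.00 μg/mL / 1310.5 = 0.001526 μg/mL = 1.53 ng/mL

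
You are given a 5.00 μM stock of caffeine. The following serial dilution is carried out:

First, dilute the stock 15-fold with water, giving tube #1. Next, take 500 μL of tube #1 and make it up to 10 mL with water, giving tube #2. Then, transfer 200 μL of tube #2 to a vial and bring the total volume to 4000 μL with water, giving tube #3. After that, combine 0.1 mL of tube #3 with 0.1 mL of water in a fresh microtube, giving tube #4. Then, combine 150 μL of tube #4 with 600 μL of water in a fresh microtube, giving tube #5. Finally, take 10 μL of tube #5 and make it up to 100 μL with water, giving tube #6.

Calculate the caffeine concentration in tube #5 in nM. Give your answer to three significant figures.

Step 1: 15-fold → factor 15
Step 2: 500 μL brought to 10 mL → factor 10000/500 = 20
Step 3: 200 μL brought to 4000 μL → factor 4000/200 = 20
Step 4: 0.1 mL + 0.1 mL = 0.2 mL total → factor 0.2/0.1 = 2
Step 5: 150 μL + 600 μL = 750 μL total → factor 750/150 = 5
Dilution factor through tube #5 = 15 × 20 × 20 × 2 × 5 = 60000
[tube #5] = 5.00 μM / 60000 = 8.333 × 10^-5 μM = 0.0833 nM

0.0833 nM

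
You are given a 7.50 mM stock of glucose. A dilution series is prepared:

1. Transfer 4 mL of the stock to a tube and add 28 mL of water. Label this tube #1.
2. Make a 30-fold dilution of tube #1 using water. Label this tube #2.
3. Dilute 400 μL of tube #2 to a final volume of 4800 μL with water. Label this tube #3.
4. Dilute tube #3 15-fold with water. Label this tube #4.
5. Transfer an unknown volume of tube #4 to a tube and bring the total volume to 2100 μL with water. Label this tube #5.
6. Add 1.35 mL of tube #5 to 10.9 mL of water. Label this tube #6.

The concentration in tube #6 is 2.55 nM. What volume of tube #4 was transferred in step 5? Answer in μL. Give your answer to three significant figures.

Step 1: 4 mL + 28 mL = 32 mL total → factor 32/4 = 8
Step 2: 30-fold → factor 30
Step 3: 400 μL brought to 4800 μL → factor 4800/400 = 12
Step 4: 15-fold → factor 15
Step 5: v brought to 2100 μL → factor = 2100 μL/v
Step 6: 1.35 mL + 10.9 mL = 12.25 mL total → factor 12.25/1.35 = 9.0741
Product of known-step factors = 3.92 × 10^5
Overall factor = 7.50 mM / (2.55 nM) = 2.9412 × 10^6
Step-5 factor = 2.9412 × 10^6 / 3.92 × 10^5 = 7.503
v = 2100 μL / 7.503 = 280 μL

280 μL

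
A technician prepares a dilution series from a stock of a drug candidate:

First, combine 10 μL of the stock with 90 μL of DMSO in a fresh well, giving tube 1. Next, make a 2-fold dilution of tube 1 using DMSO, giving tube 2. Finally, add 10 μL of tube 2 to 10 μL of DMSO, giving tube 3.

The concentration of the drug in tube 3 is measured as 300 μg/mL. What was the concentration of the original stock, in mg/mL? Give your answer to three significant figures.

Step 1: 10 μL + 90 μL = 100 μL total → factor 100/10 = 10
Step 2: 2-fold → factor 2
Step 3: 10 μL + 10 μL = 20 μL total → factor 20/10 = 2
Overall dilution factor = 10 × 2 × 2 = 40
Stock = 300 μg/mL × 40 = 1.200 × 10^4 μg/mL = 12.0 mg/mL

12.0 mg/mL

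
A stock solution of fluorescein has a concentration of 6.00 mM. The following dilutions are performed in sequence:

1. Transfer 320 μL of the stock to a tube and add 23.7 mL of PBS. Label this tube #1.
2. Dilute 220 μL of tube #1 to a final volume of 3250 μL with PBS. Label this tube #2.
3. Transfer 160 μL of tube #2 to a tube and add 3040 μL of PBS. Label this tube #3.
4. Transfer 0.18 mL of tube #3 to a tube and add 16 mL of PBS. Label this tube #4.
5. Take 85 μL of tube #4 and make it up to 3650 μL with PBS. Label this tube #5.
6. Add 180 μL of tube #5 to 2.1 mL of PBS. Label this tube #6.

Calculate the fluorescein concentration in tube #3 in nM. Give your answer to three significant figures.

Step 1: 320 μL + 23.7 mL = 24020 μL total → factor 24020/320 = 75.062
Step 2: 220 μL brought to 3250 μL → factor 3250/220 = 14.773
Step 3: 160 μL + 3040 μL = 3200 μL total → factor 3200/160 = 20
Dilution factor through tube #3 = 75.062 × 14.773 × 20 = 22178
[tube #3] = 6.00 mM / 22178 = 0.0002705 mM = 271 nM

271 nM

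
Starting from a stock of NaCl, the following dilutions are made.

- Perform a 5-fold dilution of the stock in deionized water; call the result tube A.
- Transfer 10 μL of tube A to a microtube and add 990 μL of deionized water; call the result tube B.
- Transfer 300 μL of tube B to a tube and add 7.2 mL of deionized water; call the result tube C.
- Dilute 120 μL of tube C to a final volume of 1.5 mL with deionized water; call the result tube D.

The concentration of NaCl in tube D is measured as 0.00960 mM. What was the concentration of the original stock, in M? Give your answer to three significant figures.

1.50 M

Step 1: 5-fold → factor 5
Step 2: 10 μL + 990 μL = 1000 μL total → factor 1000/10 = 100
Step 3: 300 μL + 7.2 mL = 7500 μL total → factor 7500/300 = 25
Step 4: 120 μL brought to 1.5 mL → factor 1500/120 = 12.5
Overall dilution factor = 5 × 100 × 25 × 12.5 = 1.5625 × 10^5
Stock = 0.00960 mM × 1.5625 × 10^5 = 1500 mM = 1.50 M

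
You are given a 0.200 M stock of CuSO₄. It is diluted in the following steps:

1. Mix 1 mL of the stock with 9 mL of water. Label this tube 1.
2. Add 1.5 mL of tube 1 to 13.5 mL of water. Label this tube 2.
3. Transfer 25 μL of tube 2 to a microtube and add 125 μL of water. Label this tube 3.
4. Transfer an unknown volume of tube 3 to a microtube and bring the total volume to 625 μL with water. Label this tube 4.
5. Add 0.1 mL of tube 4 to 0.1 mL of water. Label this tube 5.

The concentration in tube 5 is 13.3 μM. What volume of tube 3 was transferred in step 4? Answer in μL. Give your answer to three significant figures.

Step 1: 1 mL + 9 mL = 10 mL total → factor 10/1 = 10
Step 2: 1.5 mL + 13.5 mL = 15 mL total → factor 15/1.5 = 10
Step 3: 25 μL + 125 μL = 150 μL total → factor 150/25 = 6
Step 4: v brought to 625 μL → factor = 625 μL/v
Step 5: 0.1 mL + 0.1 mL = 0.2 mL total → factor 0.2/0.1 = 2
Product of known-step factors = 1200
Overall factor = 0.200 M / (13.3 μM) = 15038
Step-4 factor = 15038 / 1200 = 12.531
v = 625 μL / 12.531 = 49.9 μL

49.9 μL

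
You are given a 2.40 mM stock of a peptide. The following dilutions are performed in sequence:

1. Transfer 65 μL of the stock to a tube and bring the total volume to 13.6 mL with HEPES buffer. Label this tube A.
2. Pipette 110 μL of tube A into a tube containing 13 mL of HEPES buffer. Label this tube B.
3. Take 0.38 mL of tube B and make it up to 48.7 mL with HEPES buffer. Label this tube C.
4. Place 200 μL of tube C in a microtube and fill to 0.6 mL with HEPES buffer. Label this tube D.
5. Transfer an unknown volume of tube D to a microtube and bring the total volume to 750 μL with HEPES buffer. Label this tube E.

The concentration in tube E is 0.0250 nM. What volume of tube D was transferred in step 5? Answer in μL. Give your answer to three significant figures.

74.9 μL

Step 1: 65 μL brought to 13.6 mL → factor 13600/65 = 209.23
Step 2: 110 μL + 13 mL = 13110 μL total → factor 13110/110 = 119.18
Step 3: 0.38 mL brought to 48.7 mL → factor 48.7/0.38 = 128.16
Step 4: 200 μL brought to 0.6 mL → factor 600/200 = 3
Step 5: v brought to 750 μL → factor = 750 μL/v
Product of known-step factors = 9.5874 × 10^6
Overall factor = 2.40 mM / (0.0250 nM) = 9.6 × 10^7
Step-5 factor = 9.6 × 10^7 / 9.5874 × 10^6 = 10.013
v = 750 μL / 10.013 = 74.9 μL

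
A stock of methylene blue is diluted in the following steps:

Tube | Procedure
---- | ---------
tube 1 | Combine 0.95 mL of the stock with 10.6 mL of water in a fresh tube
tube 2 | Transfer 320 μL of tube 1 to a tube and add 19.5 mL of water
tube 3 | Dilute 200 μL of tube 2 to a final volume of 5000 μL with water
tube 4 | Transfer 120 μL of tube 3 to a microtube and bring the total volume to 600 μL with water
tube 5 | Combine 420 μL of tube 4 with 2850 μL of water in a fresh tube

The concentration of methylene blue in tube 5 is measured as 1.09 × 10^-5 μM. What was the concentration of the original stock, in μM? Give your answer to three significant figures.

Step 1: 0.95 mL + 10.6 mL = 11.55 mL total → factor 11.55/0.95 = 12.158
Step 2: 320 μL + 19.5 mL = 19820 μL total → factor 19820/320 = 61.938
Step 3: 200 μL brought to 5000 μL → factor 5000/200 = 25
Step 4: 120 μL brought to 600 μL → factor 600/120 = 5
Step 5: 420 μL + 2850 μL = 3270 μL total → factor 3270/420 = 7.7857
Overall dilution factor = 12.158 × 61.938 × 25 × 5 × 7.7857 = 7.3286 × 10^5
Stock = 1.09 × 10^-5 μM × 7.3286 × 10^5 = 7.99 μM

7.99 μM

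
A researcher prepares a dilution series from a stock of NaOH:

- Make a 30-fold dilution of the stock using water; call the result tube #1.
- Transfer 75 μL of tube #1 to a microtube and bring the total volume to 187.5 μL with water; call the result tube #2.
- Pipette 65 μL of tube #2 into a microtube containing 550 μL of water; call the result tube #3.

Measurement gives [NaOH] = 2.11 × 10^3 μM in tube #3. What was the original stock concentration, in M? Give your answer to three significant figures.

1.50 M

Step 1: 30-fold → factor 30
Step 2: 75 μL brought to 187.5 μL → factor 187.5/75 = 2.5
Step 3: 65 μL + 550 μL = 615 μL total → factor 615/65 = 9.4615
Overall dilution factor = 30 × 2.5 × 9.4615 = 709.62
Stock = 2.11 × 10^3 μM × 709.62 = 1.497 × 10^6 μM = 1.50 M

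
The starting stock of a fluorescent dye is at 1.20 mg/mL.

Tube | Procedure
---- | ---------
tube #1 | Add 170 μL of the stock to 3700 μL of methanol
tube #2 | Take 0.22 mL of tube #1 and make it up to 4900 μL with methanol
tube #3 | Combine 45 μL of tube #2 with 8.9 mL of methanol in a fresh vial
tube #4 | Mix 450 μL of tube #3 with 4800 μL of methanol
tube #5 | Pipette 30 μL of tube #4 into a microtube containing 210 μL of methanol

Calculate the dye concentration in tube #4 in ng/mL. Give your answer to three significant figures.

Step 1: 170 μL + 3700 μL = 3870 μL total → factor 3870/170 = 22.765
Step 2: 0.22 mL brought to 4900 μL → factor 4.9/0.22 = 22.273
Step 3: 45 μL + 8.9 mL = 8945 μL total → factor 8945/45 = 198.78
Step 4: 450 μL + 4800 μL = 5250 μL total → factor 5250/450 = 11.667
Dilution factor through tube #4 = 22.765 × 22.273 × 198.78 × 11.667 = 1.1758 × 10^6
[tube #4] = 1.20 mg/mL / 1.1758 × 10^6 = 1.021 × 10^-6 mg/mL = 1.02 ng/mL

1.02 ng/mL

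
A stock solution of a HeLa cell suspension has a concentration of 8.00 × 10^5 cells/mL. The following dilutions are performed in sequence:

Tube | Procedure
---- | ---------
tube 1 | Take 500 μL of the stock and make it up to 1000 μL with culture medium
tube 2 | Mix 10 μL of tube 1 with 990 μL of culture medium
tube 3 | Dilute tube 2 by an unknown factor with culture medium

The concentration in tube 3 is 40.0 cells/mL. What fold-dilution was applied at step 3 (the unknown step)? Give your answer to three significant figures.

100-fold

Step 1: 500 μL brought to 1000 μL → factor 1000/500 = 2
Step 2: 10 μL + 990 μL = 1000 μL total → factor 1000/10 = 100
Step 3: unknown factor x
Product of known-step factors = 200
Overall factor = 8.00 × 10^5 cells/mL / (40.0 cells/mL) = 20000
x = 20000 / 200 = 100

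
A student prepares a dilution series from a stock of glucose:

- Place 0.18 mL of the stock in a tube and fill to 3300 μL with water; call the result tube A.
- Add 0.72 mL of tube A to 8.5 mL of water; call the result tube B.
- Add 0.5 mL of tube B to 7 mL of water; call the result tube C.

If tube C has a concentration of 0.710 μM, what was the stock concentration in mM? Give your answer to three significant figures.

Step 1: 0.18 mL brought to 3300 μL → factor 3.3/0.18 = 18.333
Step 2: 0.72 mL + 8.5 mL = 9.22 mL total → factor 9.22/0.72 = 12.806
Step 3: 0.5 mL + 7 mL = 7.5 mL total → factor 7.5/0.5 = 15
Overall dilution factor = 18.333 × 12.806 × 15 = 3521.5
Stock = 0.710 μM × 3521.5 = 2500 μM = 2.50 mM

2.50 mM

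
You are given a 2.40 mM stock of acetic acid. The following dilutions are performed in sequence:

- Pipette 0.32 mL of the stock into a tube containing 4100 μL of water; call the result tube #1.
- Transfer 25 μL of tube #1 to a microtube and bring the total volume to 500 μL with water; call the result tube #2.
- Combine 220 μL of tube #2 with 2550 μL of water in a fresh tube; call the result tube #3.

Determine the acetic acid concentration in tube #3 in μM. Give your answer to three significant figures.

Step 1: 0.32 mL + 4100 μL = 4.42 mL total → factor 4.42/0.32 = 13.812
Step 2: 25 μL brought to 500 μL → factor 500/25 = 20
Step 3: 220 μL + 2550 μL = 2770 μL total → factor 2770/220 = 12.591
Overall dilution factor = 13.812 × 20 × 12.591 = 3478.2
Final = 2.40 mM / 3478.2 = 0.0006900 mM = 0.690 μM

0.690 μM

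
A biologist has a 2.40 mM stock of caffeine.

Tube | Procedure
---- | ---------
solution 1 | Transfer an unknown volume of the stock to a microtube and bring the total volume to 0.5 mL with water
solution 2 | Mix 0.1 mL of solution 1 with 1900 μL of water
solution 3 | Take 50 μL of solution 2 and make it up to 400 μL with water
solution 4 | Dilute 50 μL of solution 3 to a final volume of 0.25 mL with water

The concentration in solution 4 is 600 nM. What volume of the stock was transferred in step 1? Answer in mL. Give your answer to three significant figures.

0.100 mL

Step 1: v brought to 0.5 mL → factor = 0.5 mL/v
Step 2: 0.1 mL + 1900 μL = 2 mL total → factor 2/0.1 = 20
Step 3: 50 μL brought to 400 μL → factor 400/50 = 8
Step 4: 50 μL brought to 0.25 mL → factor 250/50 = 5
Product of known-step factors = 800
Overall factor = 2.40 mM / (600 nM) = 4000
Step-1 factor = 4000 / 800 = 5
v = 0.5 mL / 5 = 0.100 mL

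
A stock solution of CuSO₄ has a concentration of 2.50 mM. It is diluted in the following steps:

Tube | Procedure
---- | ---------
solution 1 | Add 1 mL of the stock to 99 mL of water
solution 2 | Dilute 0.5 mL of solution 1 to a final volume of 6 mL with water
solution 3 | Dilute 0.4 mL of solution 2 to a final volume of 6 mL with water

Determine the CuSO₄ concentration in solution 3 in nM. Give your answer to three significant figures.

139 nM

Step 1: 1 mL + 99 mL = 100 mL total → factor 100/1 = 100
Step 2: 0.5 mL brought to 6 mL → factor 6/0.5 = 12
Step 3: 0.4 mL brought to 6 mL → factor 6/0.4 = 15
Overall dilution factor = 100 × 12 × 15 = 18000
Final = 2.50 mM / 18000 = 0.0001389 mM = 139 nM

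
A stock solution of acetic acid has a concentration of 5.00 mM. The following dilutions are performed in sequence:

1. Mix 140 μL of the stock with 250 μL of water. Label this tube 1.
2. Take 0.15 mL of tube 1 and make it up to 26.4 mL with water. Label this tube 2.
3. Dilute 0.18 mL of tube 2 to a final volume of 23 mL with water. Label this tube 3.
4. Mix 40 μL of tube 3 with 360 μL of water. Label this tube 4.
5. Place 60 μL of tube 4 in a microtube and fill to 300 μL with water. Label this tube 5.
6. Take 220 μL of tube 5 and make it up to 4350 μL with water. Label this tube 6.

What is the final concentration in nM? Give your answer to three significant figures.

0.0807 nM

Step 1: 140 μL + 250 μL = 390 μL total → factor 390/140 = 2.7857
Step 2: 0.15 mL brought to 26.4 mL → factor 26.4/0.15 = 176
Step 3: 0.18 mL brought to 23 mL → factor 23/0.18 = 127.78
Step 4: 40 μL + 360 μL = 400 μL total → factor 400/40 = 10
Step 5: 60 μL brought to 300 μL → factor 300/60 = 5
Step 6: 220 μL brought to 4350 μL → factor 4350/220 = 19.773
Overall dilution factor = 2.7857 × 176 × 127.78 × 10 × 5 × 19.773 = 6.1936 × 10^7
Final = 5.00 mM / 6.1936 × 10^7 = 8.073 × 10^-8 mM = 0.0807 nM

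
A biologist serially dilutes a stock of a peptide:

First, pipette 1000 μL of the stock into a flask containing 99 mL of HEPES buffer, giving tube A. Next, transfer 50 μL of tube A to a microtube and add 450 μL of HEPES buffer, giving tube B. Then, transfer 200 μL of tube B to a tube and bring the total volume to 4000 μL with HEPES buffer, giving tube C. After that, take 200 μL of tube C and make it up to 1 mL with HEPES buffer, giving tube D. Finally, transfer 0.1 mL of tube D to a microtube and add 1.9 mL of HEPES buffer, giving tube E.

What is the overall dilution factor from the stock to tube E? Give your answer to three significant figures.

2.00 × 10^6

Step 1: 1000 μL + 99 mL = 1 × 10^5 μL total → factor 1 × 10^5/1000 = 100
Step 2: 50 μL + 450 μL = 500 μL total → factor 500/50 = 10
Step 3: 200 μL brought to 4000 μL → factor 4000/200 = 20
Step 4: 200 μL brought to 1 mL → factor 1000/200 = 5
Step 5: 0.1 mL + 1.9 mL = 2 mL total → factor 2/0.1 = 20
Overall dilution factor = 100 × 10 × 20 × 5 × 20 = 2 × 10^6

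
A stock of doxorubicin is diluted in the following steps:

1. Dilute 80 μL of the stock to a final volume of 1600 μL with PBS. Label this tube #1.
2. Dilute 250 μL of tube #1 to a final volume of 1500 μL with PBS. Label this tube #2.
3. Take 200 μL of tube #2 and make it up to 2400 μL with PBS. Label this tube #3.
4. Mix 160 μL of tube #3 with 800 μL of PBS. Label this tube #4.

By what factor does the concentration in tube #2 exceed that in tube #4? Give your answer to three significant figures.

Step 1: 80 μL brought to 1600 μL → factor 1600/80 = 20
Step 2: 250 μL brought to 1500 μL → factor 1500/250 = 6
Step 3: 200 μL brought to 2400 μL → factor 2400/200 = 12
Step 4: 160 μL + 800 μL = 960 μL total → factor 960/160 = 6
Dilution factor to tube #2 = 120; to tube #4 = 8640
[tube #2]/[tube #4] = (factor to tube #4)/(factor to tube #2) = 8640/120 = 72.0

72.0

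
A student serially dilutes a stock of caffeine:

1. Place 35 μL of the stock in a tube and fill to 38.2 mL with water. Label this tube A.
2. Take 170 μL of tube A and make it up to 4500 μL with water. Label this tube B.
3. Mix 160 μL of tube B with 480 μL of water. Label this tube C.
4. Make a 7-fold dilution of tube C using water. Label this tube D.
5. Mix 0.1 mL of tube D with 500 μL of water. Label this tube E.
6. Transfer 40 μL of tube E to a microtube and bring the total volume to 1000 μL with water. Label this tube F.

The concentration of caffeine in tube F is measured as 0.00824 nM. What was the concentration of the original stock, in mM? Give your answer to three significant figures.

1.00 mM

Step 1: 35 μL brought to 38.2 mL → factor 38200/35 = 1091.4
Step 2: 170 μL brought to 4500 μL → factor 4500/170 = 26.471
Step 3: 160 μL + 480 μL = 640 μL total → factor 640/160 = 4
Step 4: 7-fold → factor 7
Step 5: 0.1 mL + 500 μL = 0.6 mL total → factor 0.6/0.1 = 6
Step 6: 40 μL brought to 1000 μL → factor 1000/40 = 25
Overall dilution factor = 1091.4 × 26.471 × 4 × 7 × 6 × 25 = 1.2134 × 10^8
Stock = 0.00824 nM × 1.2134 × 10^8 = 9.999 × 10^5 nM = 1.00 mM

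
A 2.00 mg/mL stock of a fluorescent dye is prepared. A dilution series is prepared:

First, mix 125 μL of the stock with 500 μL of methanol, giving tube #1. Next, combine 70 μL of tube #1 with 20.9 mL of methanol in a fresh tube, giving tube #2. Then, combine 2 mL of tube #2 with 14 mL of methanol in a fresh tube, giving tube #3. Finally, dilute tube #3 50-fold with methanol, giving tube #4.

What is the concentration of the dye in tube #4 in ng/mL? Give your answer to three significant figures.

Step 1: 125 μL + 500 μL = 625 μL total → factor 625/125 = 5
Step 2: 70 μL + 20.9 mL = 20970 μL total → factor 20970/70 = 299.57
Step 3: 2 mL + 14 mL = 16 mL total → factor 16/2 = 8
Step 4: 50-fold → factor 50
Overall dilution factor = 5 × 299.57 × 8 × 50 = 5.9914 × 10^5
Final = 2.00 mg/mL / 5.9914 × 10^5 = 3.338 × 10^-6 mg/mL = 3.34 ng/mL

3.34 ng/mL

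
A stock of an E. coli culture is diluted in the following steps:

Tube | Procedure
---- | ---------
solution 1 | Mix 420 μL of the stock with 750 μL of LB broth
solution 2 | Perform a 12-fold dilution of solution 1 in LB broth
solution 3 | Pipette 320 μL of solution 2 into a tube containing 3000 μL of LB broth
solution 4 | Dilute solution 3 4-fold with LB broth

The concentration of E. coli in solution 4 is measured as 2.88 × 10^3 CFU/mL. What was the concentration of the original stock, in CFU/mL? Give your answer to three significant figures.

Step 1: 420 μL + 750 μL = 1170 μL total → factor 1170/420 = 2.7857
Step 2: 12-fold → factor 12
Step 3: 320 μL + 3000 μL = 3320 μL total → factor 3320/320 = 10.375
Step 4: 4-fold → factor 4
Overall dilution factor = 2.7857 × 12 × 10.375 × 4 = 1387.3
Stock = 2.88 × 10^3 CFU/mL × 1387.3 = 4.00 × 10^6 CFU/mL

4.00 × 10^6 CFU/mL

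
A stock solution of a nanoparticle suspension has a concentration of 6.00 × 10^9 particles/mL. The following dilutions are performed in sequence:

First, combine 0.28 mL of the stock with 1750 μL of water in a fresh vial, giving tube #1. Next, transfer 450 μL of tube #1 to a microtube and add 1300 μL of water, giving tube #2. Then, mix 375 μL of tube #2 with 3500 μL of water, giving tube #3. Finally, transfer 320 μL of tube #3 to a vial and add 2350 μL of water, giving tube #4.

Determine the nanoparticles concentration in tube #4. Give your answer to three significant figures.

2.47 × 10^6 particles/mL

Step 1: 0.28 mL + 1750 μL = 2.03 mL total → factor 2.03/0.28 = 7.25
Step 2: 450 μL + 1300 μL = 1750 μL total → factor 1750/450 = 3.8889
Step 3: 375 μL + 3500 μL = 3875 μL total → factor 3875/375 = 10.333
Step 4: 320 μL + 2350 μL = 2670 μL total → factor 2670/320 = 8.3438
Overall dilution factor = 7.25 × 3.8889 × 10.333 × 8.3438 = 2430.9
Final = 6.00 × 10^9 particles/mL / 2430.9 = 2.47 × 10^6 particles/mL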